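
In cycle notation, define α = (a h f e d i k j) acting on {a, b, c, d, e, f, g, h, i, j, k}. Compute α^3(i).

i lies in the 8-cycle (a h f e d i k j).
Stepping 3 places around the cycle: i → k → j → a.

a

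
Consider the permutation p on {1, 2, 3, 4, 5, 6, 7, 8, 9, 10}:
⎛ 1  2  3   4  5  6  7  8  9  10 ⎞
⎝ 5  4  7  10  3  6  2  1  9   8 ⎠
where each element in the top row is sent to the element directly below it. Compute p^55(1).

Tracing 1 → 5 → … returns to 1 after 8 steps, so 1 lies in an 8-cycle (1, 5, 3, 7, 2, 4, 10, 8).
Since the cycle has length 8, p^55 acts on it the same as p^7 (55 mod 8 = 7).
Advancing 7 steps from 1: 1 → 5 → 3 → 7 → 2 → 4 → 10 → 8.

8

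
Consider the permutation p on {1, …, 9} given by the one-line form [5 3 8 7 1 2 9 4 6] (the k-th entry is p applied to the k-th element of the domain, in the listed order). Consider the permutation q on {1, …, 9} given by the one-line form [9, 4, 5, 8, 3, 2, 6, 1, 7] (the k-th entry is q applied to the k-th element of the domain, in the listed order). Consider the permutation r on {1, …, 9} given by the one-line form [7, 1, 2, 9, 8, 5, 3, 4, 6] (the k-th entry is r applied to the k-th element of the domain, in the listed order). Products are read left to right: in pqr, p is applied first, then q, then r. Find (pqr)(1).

2

Apply the permutations in order: p(1) = 5, then q(5) = 3, then r(3) = 2. So (pqr)(1) = 2.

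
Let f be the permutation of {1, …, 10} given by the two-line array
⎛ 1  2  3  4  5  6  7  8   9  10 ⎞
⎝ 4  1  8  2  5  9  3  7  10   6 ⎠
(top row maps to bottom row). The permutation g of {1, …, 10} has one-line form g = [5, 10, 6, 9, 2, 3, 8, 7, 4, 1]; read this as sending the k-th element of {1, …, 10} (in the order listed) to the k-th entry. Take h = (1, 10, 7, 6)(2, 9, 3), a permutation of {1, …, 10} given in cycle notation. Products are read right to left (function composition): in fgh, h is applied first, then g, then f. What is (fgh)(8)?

3

Apply the permutations in order: h(8) = 8, then g(8) = 7, then f(7) = 3. So (fgh)(8) = 3.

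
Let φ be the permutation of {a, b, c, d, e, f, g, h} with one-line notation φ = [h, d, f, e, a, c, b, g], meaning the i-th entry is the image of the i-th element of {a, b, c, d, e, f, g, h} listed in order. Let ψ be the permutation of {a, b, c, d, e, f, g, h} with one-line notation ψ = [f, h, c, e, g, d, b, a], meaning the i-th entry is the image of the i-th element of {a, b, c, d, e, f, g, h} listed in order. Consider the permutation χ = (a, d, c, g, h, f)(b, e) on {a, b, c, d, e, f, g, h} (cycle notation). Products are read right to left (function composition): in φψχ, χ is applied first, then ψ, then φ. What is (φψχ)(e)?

g

(φψχ)(e) = φ(ψ(χ(e))). χ(e) = b, then ψ(b) = h, then φ(h) = g, so the result is g.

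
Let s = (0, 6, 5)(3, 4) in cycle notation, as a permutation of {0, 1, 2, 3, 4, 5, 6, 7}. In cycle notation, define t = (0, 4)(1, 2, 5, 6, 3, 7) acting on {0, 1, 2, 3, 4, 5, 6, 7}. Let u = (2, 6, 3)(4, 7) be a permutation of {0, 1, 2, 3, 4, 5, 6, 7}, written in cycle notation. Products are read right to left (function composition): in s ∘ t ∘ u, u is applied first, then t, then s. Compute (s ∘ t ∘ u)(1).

2

Apply the permutations in order: u(1) = 1, then t(1) = 2, then s(2) = 2. So (s ∘ t ∘ u)(1) = 2.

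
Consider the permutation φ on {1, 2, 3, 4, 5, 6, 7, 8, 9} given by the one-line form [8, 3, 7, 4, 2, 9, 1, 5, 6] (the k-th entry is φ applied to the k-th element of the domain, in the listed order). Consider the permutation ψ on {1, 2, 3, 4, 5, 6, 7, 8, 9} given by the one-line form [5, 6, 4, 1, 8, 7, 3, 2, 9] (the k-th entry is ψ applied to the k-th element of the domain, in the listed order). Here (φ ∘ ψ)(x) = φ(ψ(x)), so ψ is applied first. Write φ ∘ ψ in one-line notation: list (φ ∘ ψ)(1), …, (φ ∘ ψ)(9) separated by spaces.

For each element, apply ψ then φ: 1 → 5 → 2; 2 → 6 → 9; 3 → 4 → 4; 4 → 1 → 8; 5 → 8 → 5; 6 → 7 → 1; 7 → 3 → 7; 8 → 2 → 3; 9 → 9 → 6.
So φ ∘ ψ in one-line form is 2 9 4 8 5 1 7 3 6.

2 9 4 8 5 1 7 3 6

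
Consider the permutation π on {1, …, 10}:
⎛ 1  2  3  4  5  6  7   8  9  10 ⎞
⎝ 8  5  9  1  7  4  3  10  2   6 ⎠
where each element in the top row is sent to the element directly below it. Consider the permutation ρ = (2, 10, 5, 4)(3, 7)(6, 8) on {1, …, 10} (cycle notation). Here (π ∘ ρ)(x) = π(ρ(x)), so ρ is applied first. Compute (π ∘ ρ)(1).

8

ρ(1) = 1, then π(1) = 8; composing gives (π ∘ ρ)(1) = 8.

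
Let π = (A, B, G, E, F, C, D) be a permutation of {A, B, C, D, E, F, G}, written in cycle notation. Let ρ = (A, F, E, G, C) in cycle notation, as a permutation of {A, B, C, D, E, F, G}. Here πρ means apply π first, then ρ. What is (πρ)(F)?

A

(πρ)(F) = ρ(π(F)). π(F) = C, then ρ(C) = A. So (πρ)(F) = A.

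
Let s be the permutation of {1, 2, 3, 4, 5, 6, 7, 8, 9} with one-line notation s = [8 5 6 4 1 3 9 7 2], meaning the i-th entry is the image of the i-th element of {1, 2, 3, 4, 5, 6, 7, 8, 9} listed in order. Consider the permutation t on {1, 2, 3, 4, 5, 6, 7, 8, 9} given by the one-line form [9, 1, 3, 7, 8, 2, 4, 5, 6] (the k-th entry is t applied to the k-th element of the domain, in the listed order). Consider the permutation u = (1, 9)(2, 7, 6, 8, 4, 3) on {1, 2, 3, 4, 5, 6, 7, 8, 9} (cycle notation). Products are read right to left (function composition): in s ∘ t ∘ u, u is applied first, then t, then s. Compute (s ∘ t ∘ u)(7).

Apply the permutations in order: u(7) = 6, then t(6) = 2, then s(2) = 5. So (s ∘ t ∘ u)(7) = 5.

5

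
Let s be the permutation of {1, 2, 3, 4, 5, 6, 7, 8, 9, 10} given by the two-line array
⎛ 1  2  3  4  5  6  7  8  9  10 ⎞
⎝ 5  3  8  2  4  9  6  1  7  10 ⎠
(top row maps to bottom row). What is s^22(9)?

Tracing 9 → 7 → … returns to 9 after 3 steps, so 9 lies in a 3-cycle (6 9 7).
On a 3-cycle, s^3 is the identity, so s^22 = s^1 there (22 ≡ 1 mod 3).
Advancing 1 step from 9: 9 → 7.

7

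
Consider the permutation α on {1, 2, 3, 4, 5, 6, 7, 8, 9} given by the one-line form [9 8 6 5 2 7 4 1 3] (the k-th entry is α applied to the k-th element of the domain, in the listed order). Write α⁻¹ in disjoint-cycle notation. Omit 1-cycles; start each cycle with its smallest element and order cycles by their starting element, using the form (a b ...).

(1 8 2 5 4 7 6 3 9)

The cycle decomposition of α is (1 9 3 6 7 4 5 2 8).
Reversing each cycle (and rotating so the smallest element leads) gives α⁻¹ = (1 8 2 5 4 7 6 3 9).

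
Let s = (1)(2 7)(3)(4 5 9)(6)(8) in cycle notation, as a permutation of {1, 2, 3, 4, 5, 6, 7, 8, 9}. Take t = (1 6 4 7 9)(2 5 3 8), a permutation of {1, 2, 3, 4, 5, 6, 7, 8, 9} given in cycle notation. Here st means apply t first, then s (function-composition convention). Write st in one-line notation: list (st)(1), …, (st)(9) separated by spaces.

Chase each element through t then s: 1 → 6 → 6; 2 → 5 → 9; 3 → 8 → 8; 4 → 7 → 2; 5 → 3 → 3; 6 → 4 → 5; 7 → 9 → 4; 8 → 2 → 7; 9 → 1 → 1.
So st in one-line form is 6 9 8 2 3 5 4 7 1.

6 9 8 2 3 5 4 7 1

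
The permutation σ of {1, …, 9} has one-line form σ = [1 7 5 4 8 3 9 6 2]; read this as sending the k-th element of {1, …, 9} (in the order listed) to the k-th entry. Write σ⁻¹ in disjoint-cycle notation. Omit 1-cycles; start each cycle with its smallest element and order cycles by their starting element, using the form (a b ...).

The cycle decomposition of σ is (2 7 9)(3 5 8 6).
The inverse reverses every cycle; in canonical form, σ⁻¹ = (2 9 7)(3 6 8 5).

(2 9 7)(3 6 8 5)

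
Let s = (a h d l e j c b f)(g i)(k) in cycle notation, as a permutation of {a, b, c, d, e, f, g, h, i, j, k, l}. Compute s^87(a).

a lies in the 9-cycle (a h d l e j c b f).
Powers repeat with period 9 on this cycle, and 87 mod 9 = 6, so s^87(a) = s^6(a).
Stepping 6 places around the cycle: a → h → d → l → e → j → c.

c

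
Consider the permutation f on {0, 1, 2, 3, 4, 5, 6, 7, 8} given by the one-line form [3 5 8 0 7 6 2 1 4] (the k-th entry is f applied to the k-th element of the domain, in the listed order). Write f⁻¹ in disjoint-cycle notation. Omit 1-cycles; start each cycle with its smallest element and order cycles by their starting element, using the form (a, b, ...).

The cycle decomposition of f is (0, 3)(1, 5, 6, 2, 8, 4, 7).
The inverse reverses every cycle; in canonical form, f⁻¹ = (0, 3)(1, 7, 4, 8, 2, 6, 5).

(0, 3)(1, 7, 4, 8, 2, 6, 5)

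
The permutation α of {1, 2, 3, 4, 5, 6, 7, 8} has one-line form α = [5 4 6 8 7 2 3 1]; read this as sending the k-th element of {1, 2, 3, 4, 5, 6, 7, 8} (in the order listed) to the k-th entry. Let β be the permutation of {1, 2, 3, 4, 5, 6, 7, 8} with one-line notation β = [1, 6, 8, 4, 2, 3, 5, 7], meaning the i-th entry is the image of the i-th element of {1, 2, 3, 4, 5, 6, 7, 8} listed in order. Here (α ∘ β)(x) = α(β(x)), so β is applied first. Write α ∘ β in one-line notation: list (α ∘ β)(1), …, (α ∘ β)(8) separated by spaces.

For each element, apply β then α: 1 → 1 → 5; 2 → 6 → 2; 3 → 8 → 1; 4 → 4 → 8; 5 → 2 → 4; 6 → 3 → 6; 7 → 5 → 7; 8 → 7 → 3.
Collecting the images, α ∘ β = [5 2 1 8 4 6 7 3].

5 2 1 8 4 6 7 3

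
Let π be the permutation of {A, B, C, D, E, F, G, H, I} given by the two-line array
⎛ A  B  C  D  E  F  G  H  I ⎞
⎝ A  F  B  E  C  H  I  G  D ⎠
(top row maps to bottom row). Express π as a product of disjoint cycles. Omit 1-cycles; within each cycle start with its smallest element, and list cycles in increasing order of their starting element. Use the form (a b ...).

Iterating π from B gives B → F → H → G → I → D → E → C → B; that is the 8-cycle (B F H G I D E C).
Repeating from the next unused element and collecting all non-trivial cycles gives (B F H G I D E C).

(B F H G I D E C)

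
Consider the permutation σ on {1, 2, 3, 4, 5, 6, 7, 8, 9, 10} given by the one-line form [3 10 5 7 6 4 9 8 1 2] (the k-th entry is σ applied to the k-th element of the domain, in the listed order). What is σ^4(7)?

Tracing 7 → 9 → … returns to 7 after 7 steps, so 7 lies in a 7-cycle (1, 3, 5, 6, 4, 7, 9).
Stepping 4 places around the cycle: 7 → 9 → 1 → 3 → 5.

5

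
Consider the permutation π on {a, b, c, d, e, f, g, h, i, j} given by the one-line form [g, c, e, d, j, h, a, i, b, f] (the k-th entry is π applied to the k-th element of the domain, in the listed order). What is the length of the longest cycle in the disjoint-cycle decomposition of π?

7

Decomposing into disjoint cycles gives (a, g)(b, c, e, j, f, h, i); the longest has length 7.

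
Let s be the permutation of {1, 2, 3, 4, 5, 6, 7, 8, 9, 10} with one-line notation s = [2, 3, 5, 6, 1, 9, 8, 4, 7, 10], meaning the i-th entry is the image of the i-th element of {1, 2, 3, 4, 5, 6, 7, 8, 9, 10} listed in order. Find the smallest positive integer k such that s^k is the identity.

Decomposing into disjoint cycles gives cycle lengths 5, 4, 1.
Since disjoint cycles commute, ord(s) = lcm(5, 4) = 20.

20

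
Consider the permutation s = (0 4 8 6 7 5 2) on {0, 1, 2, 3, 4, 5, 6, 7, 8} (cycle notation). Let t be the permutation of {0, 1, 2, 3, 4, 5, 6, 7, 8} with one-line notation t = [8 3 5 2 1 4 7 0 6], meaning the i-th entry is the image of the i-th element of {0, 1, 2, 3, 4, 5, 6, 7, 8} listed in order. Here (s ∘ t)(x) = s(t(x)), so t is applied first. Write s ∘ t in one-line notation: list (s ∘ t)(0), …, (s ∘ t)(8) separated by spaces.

6 3 2 0 1 8 5 4 7

(s ∘ t)(x) = s(t(x)). Computing each image: s(t(0)) = s(8) = 6, s(t(1)) = s(3) = 3, s(t(2)) = s(5) = 2, s(t(3)) = s(2) = 0, s(t(4)) = s(1) = 1, s(t(5)) = s(4) = 8, s(t(6)) = s(7) = 5, s(t(7)) = s(0) = 4, s(t(8)) = s(6) = 7.
Hence s ∘ t = [6 3 2 0 1 8 5 4 7].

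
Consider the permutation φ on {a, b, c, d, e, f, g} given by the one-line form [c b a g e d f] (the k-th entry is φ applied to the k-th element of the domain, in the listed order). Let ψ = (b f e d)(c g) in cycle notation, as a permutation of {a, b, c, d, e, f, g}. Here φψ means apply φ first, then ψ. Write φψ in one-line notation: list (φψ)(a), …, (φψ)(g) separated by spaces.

Chase each element through φ then ψ: a → c → g; b → b → f; c → a → a; d → g → c; e → e → d; f → d → b; g → f → e.
So φψ in one-line form is g f a c d b e.

g f a c d b e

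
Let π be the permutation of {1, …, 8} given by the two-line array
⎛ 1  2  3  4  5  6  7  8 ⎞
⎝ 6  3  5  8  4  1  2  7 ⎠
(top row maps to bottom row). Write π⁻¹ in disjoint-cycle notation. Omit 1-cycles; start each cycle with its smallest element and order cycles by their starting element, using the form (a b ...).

(1 6)(2 7 8 4 5 3)

First write π in disjoint cycles: (1 6)(2 3 5 4 8 7).
The inverse reverses every cycle; in canonical form, π⁻¹ = (1 6)(2 7 8 4 5 3).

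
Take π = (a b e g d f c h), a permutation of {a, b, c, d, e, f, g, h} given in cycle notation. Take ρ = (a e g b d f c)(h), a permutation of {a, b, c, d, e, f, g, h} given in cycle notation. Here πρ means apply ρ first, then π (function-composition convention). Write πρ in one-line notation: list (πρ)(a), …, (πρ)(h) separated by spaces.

(πρ)(x) = π(ρ(x)). Computing each image: π(ρ(a)) = π(e) = g, π(ρ(b)) = π(d) = f, π(ρ(c)) = π(a) = b, π(ρ(d)) = π(f) = c, π(ρ(e)) = π(g) = d, π(ρ(f)) = π(c) = h, π(ρ(g)) = π(b) = e, π(ρ(h)) = π(h) = a.
Hence πρ = [g f b c d h e a].

g f b c d h e a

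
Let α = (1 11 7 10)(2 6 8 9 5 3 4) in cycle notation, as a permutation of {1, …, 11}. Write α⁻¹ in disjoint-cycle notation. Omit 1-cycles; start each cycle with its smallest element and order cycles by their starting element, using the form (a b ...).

(1 10 7 11)(2 4 3 5 9 8 6)

Inverting a permutation written in cycle notation just reverses the order within every cycle.
After reversing and putting each cycle's least element first, α⁻¹ = (1 10 7 11)(2 4 3 5 9 8 6).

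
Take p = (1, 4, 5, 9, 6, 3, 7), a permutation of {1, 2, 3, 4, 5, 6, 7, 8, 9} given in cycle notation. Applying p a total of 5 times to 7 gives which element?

7 lies in the 7-cycle (1, 4, 5, 9, 6, 3, 7).
Advancing 5 steps from 7: 7 → 1 → 4 → 5 → 9 → 6.

6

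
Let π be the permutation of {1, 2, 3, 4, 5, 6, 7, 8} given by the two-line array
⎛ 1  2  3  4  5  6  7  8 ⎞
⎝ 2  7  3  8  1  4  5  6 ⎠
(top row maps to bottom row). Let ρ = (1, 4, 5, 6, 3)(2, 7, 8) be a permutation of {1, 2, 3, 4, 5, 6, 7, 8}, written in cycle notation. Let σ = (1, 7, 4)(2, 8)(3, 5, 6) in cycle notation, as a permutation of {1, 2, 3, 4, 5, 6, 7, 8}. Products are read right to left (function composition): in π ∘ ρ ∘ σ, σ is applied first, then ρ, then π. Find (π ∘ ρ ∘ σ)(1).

(π ∘ ρ ∘ σ)(1) = π(ρ(σ(1))). σ(1) = 7, then ρ(7) = 8, then π(8) = 6, so the result is 6.

6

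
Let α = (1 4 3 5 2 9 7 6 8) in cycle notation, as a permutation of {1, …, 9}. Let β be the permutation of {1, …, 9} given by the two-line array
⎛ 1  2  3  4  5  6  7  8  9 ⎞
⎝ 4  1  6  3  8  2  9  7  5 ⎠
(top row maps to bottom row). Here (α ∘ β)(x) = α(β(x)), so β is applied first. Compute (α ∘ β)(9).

2

β(9) = 5, then α(5) = 2; composing gives (α ∘ β)(9) = 2.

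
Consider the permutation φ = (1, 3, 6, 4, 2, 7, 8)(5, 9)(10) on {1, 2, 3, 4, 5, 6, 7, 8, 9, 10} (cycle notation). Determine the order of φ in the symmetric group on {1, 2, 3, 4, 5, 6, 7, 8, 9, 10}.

The disjoint cycles have lengths 7, 2, 1.
The order of φ is the least common multiple of its cycle lengths: lcm(7, 2) = 14.

14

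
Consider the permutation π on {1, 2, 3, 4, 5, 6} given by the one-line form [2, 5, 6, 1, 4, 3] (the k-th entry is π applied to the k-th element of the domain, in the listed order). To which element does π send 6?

6 is element number 6 of the domain, and entry number 6 of the one-line form is 3, so π(6) = 3.

3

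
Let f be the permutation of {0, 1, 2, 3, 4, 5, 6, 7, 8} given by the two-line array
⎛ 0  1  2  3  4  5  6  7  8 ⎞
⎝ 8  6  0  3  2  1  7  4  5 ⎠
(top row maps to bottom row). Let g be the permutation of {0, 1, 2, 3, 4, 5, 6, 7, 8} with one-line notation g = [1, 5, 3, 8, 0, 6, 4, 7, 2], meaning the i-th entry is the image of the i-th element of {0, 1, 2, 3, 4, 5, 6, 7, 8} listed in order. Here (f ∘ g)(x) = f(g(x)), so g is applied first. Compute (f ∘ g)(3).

(f ∘ g)(3) = f(g(3)). g(3) = 8, then f(8) = 5. So (f ∘ g)(3) = 5.

5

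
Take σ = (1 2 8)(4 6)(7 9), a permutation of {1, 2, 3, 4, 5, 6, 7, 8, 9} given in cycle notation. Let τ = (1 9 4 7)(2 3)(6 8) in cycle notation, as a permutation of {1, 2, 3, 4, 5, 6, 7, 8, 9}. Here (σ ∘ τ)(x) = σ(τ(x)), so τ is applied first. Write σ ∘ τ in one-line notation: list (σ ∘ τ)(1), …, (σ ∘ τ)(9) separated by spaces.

(σ ∘ τ)(x) = σ(τ(x)). Computing each image: σ(τ(1)) = σ(9) = 7, σ(τ(2)) = σ(3) = 3, σ(τ(3)) = σ(2) = 8, σ(τ(4)) = σ(7) = 9, σ(τ(5)) = σ(5) = 5, σ(τ(6)) = σ(8) = 1, σ(τ(7)) = σ(1) = 2, σ(τ(8)) = σ(6) = 4, σ(τ(9)) = σ(4) = 6.
Hence σ ∘ τ = [7 3 8 9 5 1 2 4 6].

7 3 8 9 5 1 2 4 6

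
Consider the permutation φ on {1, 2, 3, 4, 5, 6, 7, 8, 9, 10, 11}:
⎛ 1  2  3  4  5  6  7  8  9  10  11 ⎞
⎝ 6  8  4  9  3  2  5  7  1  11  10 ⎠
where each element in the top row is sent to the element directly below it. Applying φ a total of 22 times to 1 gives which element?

Tracing 1 → 6 → … returns to 1 after 9 steps, so 1 lies in a 9-cycle (1, 6, 2, 8, 7, 5, 3, 4, 9).
On a 9-cycle, φ^9 is the identity, so φ^22 = φ^4 there (22 ≡ 4 mod 9).
Stepping 4 places around the cycle: 1 → 6 → 2 → 8 → 7.

7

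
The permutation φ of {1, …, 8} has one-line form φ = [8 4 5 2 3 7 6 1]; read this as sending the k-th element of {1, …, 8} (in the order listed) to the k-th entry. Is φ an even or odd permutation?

In disjoint-cycle form the cycle lengths are 2, 2, 2, 2.
A cycle of length ℓ contributes ℓ−1 transpositions, so φ is a product of 1 + 1 + 1 + 1 = 4 transpositions — even.

even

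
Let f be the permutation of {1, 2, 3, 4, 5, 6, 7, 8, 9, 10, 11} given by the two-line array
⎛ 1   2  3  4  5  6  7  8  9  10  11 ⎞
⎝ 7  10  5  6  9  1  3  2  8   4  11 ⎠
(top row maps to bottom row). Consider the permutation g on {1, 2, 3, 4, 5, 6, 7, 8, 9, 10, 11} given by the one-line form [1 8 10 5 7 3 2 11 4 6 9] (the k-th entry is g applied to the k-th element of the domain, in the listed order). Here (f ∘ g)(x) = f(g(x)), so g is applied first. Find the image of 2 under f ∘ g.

2

First apply g: g(2) = 8, then f(8) = 2. Thus (f ∘ g)(2) = 2.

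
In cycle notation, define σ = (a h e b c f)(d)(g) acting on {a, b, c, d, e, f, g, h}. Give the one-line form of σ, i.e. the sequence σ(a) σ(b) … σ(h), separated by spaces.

Reading each image from the cycles: a→h, b→c, c→f, d→d, e→b, f→a, g→g, h→e.
Listing these in domain order gives h c f d b a g e.

h c f d b a g e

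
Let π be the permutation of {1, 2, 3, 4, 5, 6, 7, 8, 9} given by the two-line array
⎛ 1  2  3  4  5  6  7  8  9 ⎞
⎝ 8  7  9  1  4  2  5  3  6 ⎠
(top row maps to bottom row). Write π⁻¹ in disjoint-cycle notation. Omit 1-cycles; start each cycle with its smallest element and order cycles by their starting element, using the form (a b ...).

(1 4 5 7 2 6 9 3 8)

The cycle decomposition of π is (1 8 3 9 6 2 7 5 4).
Reversing each cycle (and rotating so the smallest element leads) gives π⁻¹ = (1 4 5 7 2 6 9 3 8).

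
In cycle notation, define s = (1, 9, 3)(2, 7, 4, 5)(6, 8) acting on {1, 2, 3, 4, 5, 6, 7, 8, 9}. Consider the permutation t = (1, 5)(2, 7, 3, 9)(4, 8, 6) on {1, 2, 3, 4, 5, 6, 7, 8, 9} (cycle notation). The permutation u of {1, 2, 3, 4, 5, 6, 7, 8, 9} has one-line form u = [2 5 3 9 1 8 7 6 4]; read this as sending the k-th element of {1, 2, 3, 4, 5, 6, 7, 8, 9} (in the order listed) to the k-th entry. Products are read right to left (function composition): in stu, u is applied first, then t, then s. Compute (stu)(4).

7

(stu)(4) = s(t(u(4))). u(4) = 9, then t(9) = 2, then s(2) = 7, so the result is 7.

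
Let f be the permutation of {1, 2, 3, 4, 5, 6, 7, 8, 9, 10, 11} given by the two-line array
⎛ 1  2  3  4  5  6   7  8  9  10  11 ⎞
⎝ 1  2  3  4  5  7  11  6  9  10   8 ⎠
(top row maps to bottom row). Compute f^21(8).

6

Tracing 8 → 6 → … returns to 8 after 4 steps, so 8 lies in a 4-cycle (6 7 11 8).
Since the cycle has length 4, f^21 acts on it the same as f^1 (21 mod 4 = 1).
Stepping 1 place around the cycle: 8 → 6.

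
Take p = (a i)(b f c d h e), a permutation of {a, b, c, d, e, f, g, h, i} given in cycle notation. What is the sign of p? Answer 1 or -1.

The cycle lengths are 6, 2, 1.
A cycle is odd iff its length is even; p has 2 even-length cycles, so sgn(p) = (−1)^2 and p is even.

1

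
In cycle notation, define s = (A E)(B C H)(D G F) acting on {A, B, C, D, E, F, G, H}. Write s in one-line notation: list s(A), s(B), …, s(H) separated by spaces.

Each element maps to the next entry in its cycle (wrapping to the front): A↦E, B↦C, C↦H, D↦G, E↦A, F↦D, G↦F, H↦B.
Listing these in domain order gives E C H G A D F B.

E C H G A D F B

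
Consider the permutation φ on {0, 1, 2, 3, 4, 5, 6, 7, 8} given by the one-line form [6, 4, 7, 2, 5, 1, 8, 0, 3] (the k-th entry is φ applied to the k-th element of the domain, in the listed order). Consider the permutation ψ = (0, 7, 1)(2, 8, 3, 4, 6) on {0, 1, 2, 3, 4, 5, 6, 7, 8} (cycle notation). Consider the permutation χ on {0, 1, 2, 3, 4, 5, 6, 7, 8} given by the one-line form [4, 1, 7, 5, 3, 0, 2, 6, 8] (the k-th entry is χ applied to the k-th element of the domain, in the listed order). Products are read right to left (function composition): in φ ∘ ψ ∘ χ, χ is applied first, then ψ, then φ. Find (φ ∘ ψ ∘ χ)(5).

Apply the permutations in order: χ(5) = 0, then ψ(0) = 7, then φ(7) = 0. So (φ ∘ ψ ∘ χ)(5) = 0.

0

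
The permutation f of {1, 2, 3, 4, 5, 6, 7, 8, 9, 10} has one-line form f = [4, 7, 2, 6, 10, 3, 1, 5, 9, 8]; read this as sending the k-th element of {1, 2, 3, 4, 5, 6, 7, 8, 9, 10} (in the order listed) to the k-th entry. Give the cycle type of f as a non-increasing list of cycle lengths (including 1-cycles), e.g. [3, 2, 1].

[6, 3, 1]

The disjoint cycles are (1, 4, 6, 3, 2, 7)(5, 10, 8)(9), with lengths 6, 3, 1 in non-increasing order.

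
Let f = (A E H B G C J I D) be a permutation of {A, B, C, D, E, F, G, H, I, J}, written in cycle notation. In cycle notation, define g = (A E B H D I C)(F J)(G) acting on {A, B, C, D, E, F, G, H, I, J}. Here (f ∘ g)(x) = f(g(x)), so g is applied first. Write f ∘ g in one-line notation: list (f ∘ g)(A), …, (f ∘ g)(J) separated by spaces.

For each element, apply g then f: A → E → H; B → H → B; C → A → E; D → I → D; E → B → G; F → J → I; G → G → C; H → D → A; I → C → J; J → F → F.
Collecting the images, f ∘ g = [H B E D G I C A J F].

H B E D G I C A J F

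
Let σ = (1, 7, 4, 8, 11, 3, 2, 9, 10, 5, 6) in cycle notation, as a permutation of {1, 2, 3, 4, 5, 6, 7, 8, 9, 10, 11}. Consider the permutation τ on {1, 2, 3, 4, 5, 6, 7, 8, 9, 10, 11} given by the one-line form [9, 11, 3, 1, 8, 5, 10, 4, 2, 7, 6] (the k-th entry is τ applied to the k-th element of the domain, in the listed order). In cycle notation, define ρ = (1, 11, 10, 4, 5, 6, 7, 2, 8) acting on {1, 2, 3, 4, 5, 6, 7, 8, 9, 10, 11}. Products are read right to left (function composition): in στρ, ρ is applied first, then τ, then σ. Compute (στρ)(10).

(στρ)(10) = σ(τ(ρ(10))). ρ(10) = 4, then τ(4) = 1, then σ(1) = 7, so the result is 7.

7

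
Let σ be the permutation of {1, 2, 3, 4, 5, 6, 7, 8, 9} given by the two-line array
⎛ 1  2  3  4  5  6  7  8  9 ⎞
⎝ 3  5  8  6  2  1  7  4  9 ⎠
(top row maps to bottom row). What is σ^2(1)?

8

Tracing 1 → 3 → … returns to 1 after 5 steps, so 1 lies in a 5-cycle (1, 3, 8, 4, 6).
Advancing 2 steps from 1: 1 → 3 → 8.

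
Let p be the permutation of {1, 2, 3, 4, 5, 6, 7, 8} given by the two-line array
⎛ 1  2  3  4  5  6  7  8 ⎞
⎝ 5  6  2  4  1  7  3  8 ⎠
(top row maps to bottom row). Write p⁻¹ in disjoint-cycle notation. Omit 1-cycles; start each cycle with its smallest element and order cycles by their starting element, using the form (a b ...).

First write p in disjoint cycles: (1 5)(2 6 7 3).
Reversing each cycle (and rotating so the smallest element leads) gives p⁻¹ = (1 5)(2 3 7 6).

(1 5)(2 3 7 6)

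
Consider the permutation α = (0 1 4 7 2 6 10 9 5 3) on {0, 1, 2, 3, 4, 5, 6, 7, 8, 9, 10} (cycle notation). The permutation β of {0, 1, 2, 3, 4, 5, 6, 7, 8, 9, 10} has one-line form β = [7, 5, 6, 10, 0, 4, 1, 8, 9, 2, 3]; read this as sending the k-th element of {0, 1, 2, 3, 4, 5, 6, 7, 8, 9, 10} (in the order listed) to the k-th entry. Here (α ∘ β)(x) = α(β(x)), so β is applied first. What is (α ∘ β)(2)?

10

First apply β: β(2) = 6, then α(6) = 10. Thus (α ∘ β)(2) = 10.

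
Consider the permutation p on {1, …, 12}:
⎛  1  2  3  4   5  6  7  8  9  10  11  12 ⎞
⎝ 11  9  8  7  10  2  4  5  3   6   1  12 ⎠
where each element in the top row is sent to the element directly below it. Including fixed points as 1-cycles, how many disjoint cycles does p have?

The cycle decomposition is (1, 11)(2, 9, 3, 8, 5, 10, 6)(4, 7)(12), which has 4 cycles (counting 1-cycles).

4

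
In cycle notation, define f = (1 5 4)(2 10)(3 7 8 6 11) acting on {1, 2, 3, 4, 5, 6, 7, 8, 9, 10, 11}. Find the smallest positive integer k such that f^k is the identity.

The cycle type of f is (5, 3, 2, 1).
The order of f is the least common multiple of its cycle lengths: lcm(5, 3, 2) = 30.

30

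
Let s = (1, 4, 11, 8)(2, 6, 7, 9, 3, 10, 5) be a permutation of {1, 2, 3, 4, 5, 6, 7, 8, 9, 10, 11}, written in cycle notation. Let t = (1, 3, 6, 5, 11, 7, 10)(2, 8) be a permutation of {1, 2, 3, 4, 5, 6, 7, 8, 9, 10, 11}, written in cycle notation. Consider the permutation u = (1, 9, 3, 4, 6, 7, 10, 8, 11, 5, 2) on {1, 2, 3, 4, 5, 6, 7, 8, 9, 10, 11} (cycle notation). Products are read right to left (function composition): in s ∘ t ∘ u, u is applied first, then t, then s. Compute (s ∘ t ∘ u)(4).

Apply the permutations in order: u(4) = 6, then t(6) = 5, then s(5) = 2. So (s ∘ t ∘ u)(4) = 2.

2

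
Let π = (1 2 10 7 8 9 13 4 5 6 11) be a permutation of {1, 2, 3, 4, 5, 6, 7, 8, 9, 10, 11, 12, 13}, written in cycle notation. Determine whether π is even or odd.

The cycle lengths are 11, 1, 1.
A cycle of length ℓ contributes ℓ−1 transpositions, so π is a product of 10 transpositions — even.

even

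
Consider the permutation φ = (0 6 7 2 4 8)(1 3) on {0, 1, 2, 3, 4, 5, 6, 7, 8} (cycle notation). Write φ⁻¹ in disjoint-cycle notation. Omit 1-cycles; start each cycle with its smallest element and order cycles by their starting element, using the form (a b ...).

Inverting a permutation written in cycle notation just reverses the order within every cycle.
After reversing and putting each cycle's least element first, φ⁻¹ = (0 8 4 2 7 6)(1 3).

(0 8 4 2 7 6)(1 3)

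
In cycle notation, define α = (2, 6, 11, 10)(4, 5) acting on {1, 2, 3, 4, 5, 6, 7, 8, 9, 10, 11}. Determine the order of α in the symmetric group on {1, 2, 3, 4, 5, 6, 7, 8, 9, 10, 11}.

The cycle type of α is (4, 2, 1, 1, 1, 1, 1).
Since disjoint cycles commute, ord(α) = lcm(4, 2) = 4.

4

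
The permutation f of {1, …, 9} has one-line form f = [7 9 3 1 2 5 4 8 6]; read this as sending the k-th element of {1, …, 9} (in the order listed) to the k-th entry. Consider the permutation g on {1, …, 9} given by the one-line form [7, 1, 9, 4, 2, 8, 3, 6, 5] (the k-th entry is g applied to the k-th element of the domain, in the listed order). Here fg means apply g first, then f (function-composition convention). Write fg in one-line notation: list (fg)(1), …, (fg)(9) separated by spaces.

4 7 6 1 9 8 3 5 2

For each element, apply g then f: 1 → 7 → 4; 2 → 1 → 7; 3 → 9 → 6; 4 → 4 → 1; 5 → 2 → 9; 6 → 8 → 8; 7 → 3 → 3; 8 → 6 → 5; 9 → 5 → 2.
Collecting the images, fg = [4 7 6 1 9 8 3 5 2].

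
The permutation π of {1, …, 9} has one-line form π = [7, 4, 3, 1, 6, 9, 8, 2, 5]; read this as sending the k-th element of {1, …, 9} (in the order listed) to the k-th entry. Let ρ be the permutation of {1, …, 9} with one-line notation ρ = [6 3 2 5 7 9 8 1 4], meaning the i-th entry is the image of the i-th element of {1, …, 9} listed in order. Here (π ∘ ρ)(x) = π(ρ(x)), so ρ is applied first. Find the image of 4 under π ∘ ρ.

First apply ρ: ρ(4) = 5, then π(5) = 6. Thus (π ∘ ρ)(4) = 6.

6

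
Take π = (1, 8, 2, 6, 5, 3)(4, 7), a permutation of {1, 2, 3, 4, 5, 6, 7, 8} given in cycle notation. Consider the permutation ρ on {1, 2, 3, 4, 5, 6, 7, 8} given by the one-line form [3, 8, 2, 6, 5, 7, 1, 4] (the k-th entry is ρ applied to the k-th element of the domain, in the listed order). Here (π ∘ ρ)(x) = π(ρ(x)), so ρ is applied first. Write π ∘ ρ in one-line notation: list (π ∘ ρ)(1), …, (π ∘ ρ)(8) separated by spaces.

1 2 6 5 3 4 8 7

Chase each element through ρ then π: 1 → 3 → 1; 2 → 8 → 2; 3 → 2 → 6; 4 → 6 → 5; 5 → 5 → 3; 6 → 7 → 4; 7 → 1 → 8; 8 → 4 → 7.
Collecting the images, π ∘ ρ = [1 2 6 5 3 4 8 7].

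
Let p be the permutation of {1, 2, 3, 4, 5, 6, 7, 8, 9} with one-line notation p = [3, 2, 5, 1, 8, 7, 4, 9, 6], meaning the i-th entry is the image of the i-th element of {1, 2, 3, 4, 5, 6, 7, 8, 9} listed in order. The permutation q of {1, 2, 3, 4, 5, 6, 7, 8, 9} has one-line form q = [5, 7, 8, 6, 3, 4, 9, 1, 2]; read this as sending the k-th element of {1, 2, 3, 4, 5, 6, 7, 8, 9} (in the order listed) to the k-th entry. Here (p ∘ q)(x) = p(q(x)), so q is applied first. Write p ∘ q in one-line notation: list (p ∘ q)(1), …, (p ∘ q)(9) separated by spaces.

8 4 9 7 5 1 6 3 2

Chase each element through q then p: 1 → 5 → 8; 2 → 7 → 4; 3 → 8 → 9; 4 → 6 → 7; 5 → 3 → 5; 6 → 4 → 1; 7 → 9 → 6; 8 → 1 → 3; 9 → 2 → 2.
Collecting the images, p ∘ q = [8 4 9 7 5 1 6 3 2].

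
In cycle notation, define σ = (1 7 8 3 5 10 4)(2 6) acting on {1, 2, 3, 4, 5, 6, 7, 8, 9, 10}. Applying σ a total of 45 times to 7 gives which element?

5

7 lies in the 7-cycle (1 7 8 3 5 10 4).
Powers repeat with period 7 on this cycle, and 45 mod 7 = 3, so σ^45(7) = σ^3(7).
Stepping 3 places around the cycle: 7 → 8 → 3 → 5.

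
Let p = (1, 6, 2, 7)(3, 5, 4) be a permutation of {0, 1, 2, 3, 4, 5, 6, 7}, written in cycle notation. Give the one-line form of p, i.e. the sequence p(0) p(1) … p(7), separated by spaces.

Each element maps to the next entry in its cycle (wrapping to the front): 0→0, 1→6, 2→7, 3→5, 4→3, 5→4, 6→2, 7→1.
Listing these in domain order gives 0 6 7 5 3 4 2 1.

0 6 7 5 3 4 2 1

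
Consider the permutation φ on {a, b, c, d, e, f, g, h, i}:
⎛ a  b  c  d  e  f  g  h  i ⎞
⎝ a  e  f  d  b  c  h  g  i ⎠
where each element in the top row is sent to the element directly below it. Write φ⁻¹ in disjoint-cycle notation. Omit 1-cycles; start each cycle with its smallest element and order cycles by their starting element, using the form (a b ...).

(b e)(c f)(g h)

First write φ in disjoint cycles: (b e)(c f)(g h).
Reversing each cycle (and rotating so the smallest element leads) gives φ⁻¹ = (b e)(c f)(g h).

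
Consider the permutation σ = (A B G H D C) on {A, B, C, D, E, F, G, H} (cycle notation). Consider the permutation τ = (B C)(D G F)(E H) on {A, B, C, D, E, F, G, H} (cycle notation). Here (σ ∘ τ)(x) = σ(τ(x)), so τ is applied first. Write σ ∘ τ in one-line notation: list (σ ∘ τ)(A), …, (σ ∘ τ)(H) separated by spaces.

For each element, apply τ then σ: A → A → B; B → C → A; C → B → G; D → G → H; E → H → D; F → D → C; G → F → F; H → E → E.
So σ ∘ τ in one-line form is B A G H D C F E.

B A G H D C F E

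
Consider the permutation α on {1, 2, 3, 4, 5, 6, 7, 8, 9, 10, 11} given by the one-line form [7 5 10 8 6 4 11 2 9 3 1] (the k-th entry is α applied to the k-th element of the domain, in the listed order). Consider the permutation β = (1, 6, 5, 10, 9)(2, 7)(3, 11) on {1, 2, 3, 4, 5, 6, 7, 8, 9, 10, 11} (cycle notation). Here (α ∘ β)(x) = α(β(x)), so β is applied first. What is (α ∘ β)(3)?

β(3) = 11, then α(11) = 1; composing gives (α ∘ β)(3) = 1.

1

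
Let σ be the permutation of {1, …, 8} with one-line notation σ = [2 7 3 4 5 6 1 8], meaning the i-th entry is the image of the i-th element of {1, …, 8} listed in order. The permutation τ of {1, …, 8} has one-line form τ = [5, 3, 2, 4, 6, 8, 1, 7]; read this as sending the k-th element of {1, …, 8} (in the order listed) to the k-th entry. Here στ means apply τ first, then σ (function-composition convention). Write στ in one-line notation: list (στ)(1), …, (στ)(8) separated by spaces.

5 3 7 4 6 8 2 1

(στ)(x) = σ(τ(x)). Computing each image: σ(τ(1)) = σ(5) = 5, σ(τ(2)) = σ(3) = 3, σ(τ(3)) = σ(2) = 7, σ(τ(4)) = σ(4) = 4, σ(τ(5)) = σ(6) = 6, σ(τ(6)) = σ(8) = 8, σ(τ(7)) = σ(1) = 2, σ(τ(8)) = σ(7) = 1.
Hence στ = [5 3 7 4 6 8 2 1].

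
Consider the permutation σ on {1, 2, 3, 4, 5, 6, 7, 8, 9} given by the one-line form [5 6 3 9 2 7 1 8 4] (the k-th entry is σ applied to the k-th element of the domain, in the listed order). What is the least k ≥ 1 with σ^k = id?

The disjoint-cycle form of σ has cycle lengths 5, 2, 1, 1.
The order is lcm(5, 2) = 10.

10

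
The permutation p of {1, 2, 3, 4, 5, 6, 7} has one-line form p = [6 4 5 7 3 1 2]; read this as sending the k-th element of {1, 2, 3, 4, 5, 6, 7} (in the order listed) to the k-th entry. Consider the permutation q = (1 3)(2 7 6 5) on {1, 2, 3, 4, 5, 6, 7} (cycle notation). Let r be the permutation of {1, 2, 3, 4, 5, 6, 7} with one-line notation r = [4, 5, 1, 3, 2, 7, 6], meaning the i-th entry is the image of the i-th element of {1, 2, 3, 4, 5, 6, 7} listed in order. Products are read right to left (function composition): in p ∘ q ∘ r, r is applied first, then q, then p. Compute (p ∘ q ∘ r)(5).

(p ∘ q ∘ r)(5) = p(q(r(5))). r(5) = 2, then q(2) = 7, then p(7) = 2, so the result is 2.

2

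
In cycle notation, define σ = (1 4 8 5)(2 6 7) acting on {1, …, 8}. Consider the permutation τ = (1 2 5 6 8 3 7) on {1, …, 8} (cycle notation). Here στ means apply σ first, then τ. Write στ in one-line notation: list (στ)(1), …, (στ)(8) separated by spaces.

4 8 7 3 2 1 5 6

(στ)(x) = τ(σ(x)). Computing each image: τ(σ(1)) = τ(4) = 4, τ(σ(2)) = τ(6) = 8, τ(σ(3)) = τ(3) = 7, τ(σ(4)) = τ(8) = 3, τ(σ(5)) = τ(1) = 2, τ(σ(6)) = τ(7) = 1, τ(σ(7)) = τ(2) = 5, τ(σ(8)) = τ(5) = 6.
Hence στ = [4 8 7 3 2 1 5 6].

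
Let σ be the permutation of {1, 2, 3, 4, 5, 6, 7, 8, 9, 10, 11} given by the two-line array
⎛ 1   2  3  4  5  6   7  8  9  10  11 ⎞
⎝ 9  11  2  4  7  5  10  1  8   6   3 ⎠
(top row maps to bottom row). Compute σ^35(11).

2

Tracing 11 → 3 → … returns to 11 after 3 steps, so 11 lies in a 3-cycle (2 11 3).
Powers repeat with period 3 on this cycle, and 35 mod 3 = 2, so σ^35(11) = σ^2(11).
Advancing 2 steps from 11: 11 → 3 → 2.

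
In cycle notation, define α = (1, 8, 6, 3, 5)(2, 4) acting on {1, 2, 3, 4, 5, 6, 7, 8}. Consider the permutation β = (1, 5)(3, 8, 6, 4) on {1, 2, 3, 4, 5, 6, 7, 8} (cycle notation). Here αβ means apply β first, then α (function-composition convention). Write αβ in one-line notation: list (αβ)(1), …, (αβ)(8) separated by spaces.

1 4 6 5 8 2 7 3

Chase each element through β then α: 1 → 5 → 1; 2 → 2 → 4; 3 → 8 → 6; 4 → 3 → 5; 5 → 1 → 8; 6 → 4 → 2; 7 → 7 → 7; 8 → 6 → 3.
Collecting the images, αβ = [1 4 6 5 8 2 7 3].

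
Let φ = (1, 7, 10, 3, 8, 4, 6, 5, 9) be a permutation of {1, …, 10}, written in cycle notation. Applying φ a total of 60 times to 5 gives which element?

5 lies in the 9-cycle (1, 7, 10, 3, 8, 4, 6, 5, 9).
On a 9-cycle, φ^9 is the identity, so φ^60 = φ^6 there (60 ≡ 6 mod 9).
Stepping 6 places around the cycle: 5 → 9 → 1 → 7 → 10 → 3 → 8.

8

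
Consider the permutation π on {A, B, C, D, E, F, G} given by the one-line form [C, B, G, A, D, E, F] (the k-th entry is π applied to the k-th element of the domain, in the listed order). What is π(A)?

A is element number 1 of the domain, and entry number 1 of the one-line form is C, so π(A) = C.

C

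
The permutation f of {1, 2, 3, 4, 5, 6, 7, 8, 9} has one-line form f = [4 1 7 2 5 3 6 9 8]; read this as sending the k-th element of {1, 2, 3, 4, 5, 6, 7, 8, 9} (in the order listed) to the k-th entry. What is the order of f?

6

The disjoint-cycle form of f has cycle lengths 3, 3, 2, 1.
Since disjoint cycles commute, ord(f) = lcm(3, 3, 2) = 6.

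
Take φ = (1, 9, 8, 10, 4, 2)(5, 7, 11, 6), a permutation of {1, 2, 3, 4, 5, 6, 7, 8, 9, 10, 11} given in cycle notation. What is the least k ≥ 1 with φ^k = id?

The cycle type of φ is (6, 4, 1).
The order is lcm(6, 4) = 12.

12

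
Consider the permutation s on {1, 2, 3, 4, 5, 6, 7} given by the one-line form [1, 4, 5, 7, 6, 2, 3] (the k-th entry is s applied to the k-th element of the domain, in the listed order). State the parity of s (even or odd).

In disjoint-cycle form the cycle lengths are 6, 1.
A cycle of length ℓ contributes ℓ−1 transpositions, so s is a product of 5 transpositions — odd.

odd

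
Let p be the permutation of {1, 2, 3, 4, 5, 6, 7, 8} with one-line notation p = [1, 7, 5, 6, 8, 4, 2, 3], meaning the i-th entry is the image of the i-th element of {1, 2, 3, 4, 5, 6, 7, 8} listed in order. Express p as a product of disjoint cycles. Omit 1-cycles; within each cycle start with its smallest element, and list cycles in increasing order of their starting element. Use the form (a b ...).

From 2: 2 → 7 → 2, closing the cycle (2 7).
Repeating from the next unused element and collecting all non-trivial cycles gives (2 7)(3 5 8)(4 6).

(2 7)(3 5 8)(4 6)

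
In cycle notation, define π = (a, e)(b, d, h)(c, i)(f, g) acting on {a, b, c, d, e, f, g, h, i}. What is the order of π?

The disjoint cycles have lengths 3, 2, 2, 2.
The order of π is the least common multiple of its cycle lengths: lcm(3, 2, 2, 2) = 6.

6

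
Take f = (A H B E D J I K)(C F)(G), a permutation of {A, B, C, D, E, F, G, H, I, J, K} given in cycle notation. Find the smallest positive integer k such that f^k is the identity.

The cycle type of f is (8, 2, 1).
Since disjoint cycles commute, ord(f) = lcm(8, 2) = 8.

8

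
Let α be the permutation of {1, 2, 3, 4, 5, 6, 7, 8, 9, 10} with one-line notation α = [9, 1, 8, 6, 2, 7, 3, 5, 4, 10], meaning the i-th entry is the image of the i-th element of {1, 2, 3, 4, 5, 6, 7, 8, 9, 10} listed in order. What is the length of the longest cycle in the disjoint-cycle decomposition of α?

9

Decomposing into disjoint cycles gives (1, 9, 4, 6, 7, 3, 8, 5, 2); the longest has length 9.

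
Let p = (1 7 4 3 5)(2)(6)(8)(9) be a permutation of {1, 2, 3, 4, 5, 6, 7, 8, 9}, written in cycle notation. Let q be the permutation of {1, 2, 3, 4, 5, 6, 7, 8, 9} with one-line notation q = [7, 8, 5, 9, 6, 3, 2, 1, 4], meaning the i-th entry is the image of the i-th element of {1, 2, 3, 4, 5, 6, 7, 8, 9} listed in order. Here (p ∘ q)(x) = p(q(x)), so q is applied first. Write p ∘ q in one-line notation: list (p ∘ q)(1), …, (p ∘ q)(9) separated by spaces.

4 8 1 9 6 5 2 7 3

(p ∘ q)(x) = p(q(x)). Computing each image: p(q(1)) = p(7) = 4, p(q(2)) = p(8) = 8, p(q(3)) = p(5) = 1, p(q(4)) = p(9) = 9, p(q(5)) = p(6) = 6, p(q(6)) = p(3) = 5, p(q(7)) = p(2) = 2, p(q(8)) = p(1) = 7, p(q(9)) = p(4) = 3.
Hence p ∘ q = [4 8 1 9 6 5 2 7 3].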